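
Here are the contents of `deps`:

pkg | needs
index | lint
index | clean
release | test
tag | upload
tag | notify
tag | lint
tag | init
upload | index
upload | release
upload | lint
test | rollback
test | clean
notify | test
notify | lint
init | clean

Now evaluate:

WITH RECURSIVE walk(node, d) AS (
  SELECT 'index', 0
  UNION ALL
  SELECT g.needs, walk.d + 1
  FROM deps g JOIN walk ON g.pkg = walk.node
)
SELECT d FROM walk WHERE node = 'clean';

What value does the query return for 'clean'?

Base: (index, d=0).
Iteration 1: edges from {index} -> (clean, d=1), (lint, d=1).
Iteration 2: no outgoing edges from {clean,lint}; recursion stops.

1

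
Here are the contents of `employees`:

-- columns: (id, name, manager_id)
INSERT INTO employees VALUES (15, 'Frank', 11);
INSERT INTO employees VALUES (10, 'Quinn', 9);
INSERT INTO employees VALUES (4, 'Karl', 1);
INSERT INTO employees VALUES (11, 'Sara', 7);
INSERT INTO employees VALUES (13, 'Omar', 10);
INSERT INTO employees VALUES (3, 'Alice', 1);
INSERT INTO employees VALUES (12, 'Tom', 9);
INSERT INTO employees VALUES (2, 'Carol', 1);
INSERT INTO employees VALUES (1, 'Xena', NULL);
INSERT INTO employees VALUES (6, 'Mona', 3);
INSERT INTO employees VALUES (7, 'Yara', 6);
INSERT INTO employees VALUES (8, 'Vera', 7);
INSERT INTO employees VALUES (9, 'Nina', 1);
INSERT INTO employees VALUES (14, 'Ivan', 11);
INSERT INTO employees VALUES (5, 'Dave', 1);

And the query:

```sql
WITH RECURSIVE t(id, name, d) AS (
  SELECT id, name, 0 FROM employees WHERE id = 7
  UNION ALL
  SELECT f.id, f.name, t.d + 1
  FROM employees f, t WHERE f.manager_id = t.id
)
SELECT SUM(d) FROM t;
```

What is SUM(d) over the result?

6

Base: id=7 (Yara) at d 0.
Iteration 1: rows with manager_id in {7} -> Vera (id 8, d 1), Sara (id 11, d 1).
Iteration 2: rows with manager_id in {8,11} -> Ivan (id 14, d 2), Frank (id 15, d 2).
Iteration 3: no rows with manager_id in {14,15}; recursion stops.
SUM(d) = 0 + 1 + 1 + 2 + 2 = 6.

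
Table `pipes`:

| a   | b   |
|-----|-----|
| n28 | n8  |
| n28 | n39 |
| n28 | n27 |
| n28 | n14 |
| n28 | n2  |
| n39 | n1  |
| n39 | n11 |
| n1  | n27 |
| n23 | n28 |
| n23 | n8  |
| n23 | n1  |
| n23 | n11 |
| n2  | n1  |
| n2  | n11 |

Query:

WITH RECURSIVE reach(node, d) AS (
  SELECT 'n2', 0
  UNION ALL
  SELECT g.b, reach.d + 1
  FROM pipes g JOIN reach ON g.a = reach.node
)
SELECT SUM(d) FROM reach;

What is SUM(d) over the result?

Base: (n2, d=0).
Iteration 1: edges from {n2} -> (n1, d=1), (n11, d=1).
Iteration 2: edges from {n1,n11} -> (n27, d=2).
Iteration 3: no outgoing edges from {n27}; recursion stops.
SUM(d) = 0 + 1 + 1 + 2 = 4.

4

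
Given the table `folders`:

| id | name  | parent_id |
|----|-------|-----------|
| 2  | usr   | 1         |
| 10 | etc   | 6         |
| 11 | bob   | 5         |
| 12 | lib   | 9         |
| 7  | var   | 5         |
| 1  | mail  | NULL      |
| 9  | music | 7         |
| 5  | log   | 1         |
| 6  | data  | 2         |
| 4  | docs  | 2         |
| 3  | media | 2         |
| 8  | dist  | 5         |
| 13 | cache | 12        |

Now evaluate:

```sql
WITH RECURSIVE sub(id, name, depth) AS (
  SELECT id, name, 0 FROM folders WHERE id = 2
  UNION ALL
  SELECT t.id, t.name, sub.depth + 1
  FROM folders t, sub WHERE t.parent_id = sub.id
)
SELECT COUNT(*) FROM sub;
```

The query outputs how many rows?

5

Base: id=2 (usr) at depth 0.
Iteration 1: rows with parent_id in {2} -> media (id 3, depth 1), docs (id 4, depth 1), data (id 6, depth 1).
Iteration 2: rows with parent_id in {3,4,6} -> etc (id 10, depth 2).
Iteration 3: no rows with parent_id in {10}; recursion stops.
Total rows emitted: 5.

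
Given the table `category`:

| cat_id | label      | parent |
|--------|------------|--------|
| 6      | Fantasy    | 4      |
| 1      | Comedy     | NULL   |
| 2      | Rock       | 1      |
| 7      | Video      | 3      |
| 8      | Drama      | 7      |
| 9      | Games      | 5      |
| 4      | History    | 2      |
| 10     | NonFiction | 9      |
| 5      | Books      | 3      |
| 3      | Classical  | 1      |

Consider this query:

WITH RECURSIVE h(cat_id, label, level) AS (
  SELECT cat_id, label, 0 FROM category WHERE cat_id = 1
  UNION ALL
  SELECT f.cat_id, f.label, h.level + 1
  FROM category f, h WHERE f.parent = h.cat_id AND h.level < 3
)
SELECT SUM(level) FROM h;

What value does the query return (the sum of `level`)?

Base: cat_id=1 (Comedy) at level 0.
Iteration 1: rows with parent in {1} -> Rock (id 2, level 1), Classical (id 3, level 1).
Iteration 2: rows with parent in {2,3} -> History (id 4, level 2), Books (id 5, level 2), Video (id 7, level 2).
Iteration 3: rows with parent in {4,5,7} -> Fantasy (id 6, level 3), Drama (id 8, level 3), Games (id 9, level 3).
Iteration 4: level < 3 fails for all current rows; recursion stops.
SUM(level) = 0 + 1 + 1 + 2 + 2 + 2 + 3 + 3 + 3 = 17.

17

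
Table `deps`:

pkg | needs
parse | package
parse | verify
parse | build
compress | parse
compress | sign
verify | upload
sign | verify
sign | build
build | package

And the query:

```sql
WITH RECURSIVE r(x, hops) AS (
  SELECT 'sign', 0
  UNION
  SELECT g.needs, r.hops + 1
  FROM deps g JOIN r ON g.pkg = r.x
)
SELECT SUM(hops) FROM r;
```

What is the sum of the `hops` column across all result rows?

Base: (sign, hops=0).
Iteration 1: edges from {sign} -> (build, hops=1), (verify, hops=1).
Iteration 2: edges from {build,verify} -> (package, hops=2), (upload, hops=2).
Iteration 3: no outgoing edges from {package,upload}; recursion stops.
SUM(hops) = 0 + 1 + 1 + 2 + 2 = 6.

6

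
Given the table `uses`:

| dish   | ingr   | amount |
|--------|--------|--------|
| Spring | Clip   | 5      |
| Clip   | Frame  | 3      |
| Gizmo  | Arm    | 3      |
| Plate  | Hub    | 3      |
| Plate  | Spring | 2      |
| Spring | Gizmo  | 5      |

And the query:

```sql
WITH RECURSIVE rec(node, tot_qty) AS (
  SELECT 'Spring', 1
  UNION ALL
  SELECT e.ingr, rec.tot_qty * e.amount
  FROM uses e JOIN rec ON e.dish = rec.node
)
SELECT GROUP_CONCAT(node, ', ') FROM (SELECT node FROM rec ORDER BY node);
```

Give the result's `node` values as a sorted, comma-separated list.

Arm, Clip, Frame, Gizmo, Spring

Base: (Spring, tot_qty=1).
Iteration 1: components of {Spring} -> Clip = 1*5 = 5, Gizmo = 1*5 = 5.
Iteration 2: components of {Clip,Gizmo} -> Arm = 5*3 = 15, Frame = 5*3 = 15.
Iteration 3: no further components; recursion stops.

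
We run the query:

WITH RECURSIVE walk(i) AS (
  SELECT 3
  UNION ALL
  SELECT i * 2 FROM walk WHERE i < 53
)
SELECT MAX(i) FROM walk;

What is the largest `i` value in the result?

96

Base: i=3.
Iteration 1: 3 < 53 holds -> i = 3 * 2 = 6.
Iteration 2: 6 < 53 holds -> i = 6 * 2 = 12.
Iteration 3: 12 < 53 holds -> i = 12 * 2 = 24.
Iteration 4: 24 < 53 holds -> i = 24 * 2 = 48.
Iteration 5: 48 < 53 holds -> i = 48 * 2 = 96.
Iteration 6: 96 < 53 fails; recursion stops.
i values: 3, 6, 12, 24, 48, 96; the maximum is 96.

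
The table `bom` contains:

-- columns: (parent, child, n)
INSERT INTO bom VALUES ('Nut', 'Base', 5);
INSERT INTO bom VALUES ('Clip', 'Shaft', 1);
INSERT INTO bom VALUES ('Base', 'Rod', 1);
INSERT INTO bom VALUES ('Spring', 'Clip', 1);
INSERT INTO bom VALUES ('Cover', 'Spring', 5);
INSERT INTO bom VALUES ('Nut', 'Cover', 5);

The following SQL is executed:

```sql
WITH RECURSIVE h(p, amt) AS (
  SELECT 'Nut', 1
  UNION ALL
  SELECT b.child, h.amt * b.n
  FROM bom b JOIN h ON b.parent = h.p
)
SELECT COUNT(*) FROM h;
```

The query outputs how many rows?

7

Base: (Nut, amt=1).
Iteration 1: components of {Nut} -> Base = 1*5 = 5, Cover = 1*5 = 5.
Iteration 2: components of {Base,Cover} -> Rod = 5*1 = 5, Spring = 5*5 = 25.
Iteration 3: components of {Rod,Spring} -> Clip = 25*1 = 25.
Iteration 4: components of {Clip} -> Shaft = 25*1 = 25.
Iteration 5: no further components; recursion stops.
Total rows emitted: 7.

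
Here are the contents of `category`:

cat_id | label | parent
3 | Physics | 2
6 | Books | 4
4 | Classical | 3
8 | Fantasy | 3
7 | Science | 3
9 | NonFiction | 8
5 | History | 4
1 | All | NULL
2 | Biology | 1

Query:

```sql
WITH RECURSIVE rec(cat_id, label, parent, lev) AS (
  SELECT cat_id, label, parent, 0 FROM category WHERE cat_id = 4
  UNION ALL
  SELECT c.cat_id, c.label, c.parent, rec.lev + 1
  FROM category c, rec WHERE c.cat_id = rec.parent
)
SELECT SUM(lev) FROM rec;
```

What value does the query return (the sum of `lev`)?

Base: cat_id=4 (Classical), parent=3, lev 0.
Iteration 1: join on cat_id=3 -> Physics (id 3, parent=2, lev 1).
Iteration 2: join on cat_id=2 -> Biology (id 2, parent=1, lev 2).
Iteration 3: join on cat_id=1 -> All (id 1, parent=NULL, lev 3).
Iteration 4: parent is NULL; no match; recursion stops.
SUM(lev) = 0 + 1 + 2 + 3 = 6.

6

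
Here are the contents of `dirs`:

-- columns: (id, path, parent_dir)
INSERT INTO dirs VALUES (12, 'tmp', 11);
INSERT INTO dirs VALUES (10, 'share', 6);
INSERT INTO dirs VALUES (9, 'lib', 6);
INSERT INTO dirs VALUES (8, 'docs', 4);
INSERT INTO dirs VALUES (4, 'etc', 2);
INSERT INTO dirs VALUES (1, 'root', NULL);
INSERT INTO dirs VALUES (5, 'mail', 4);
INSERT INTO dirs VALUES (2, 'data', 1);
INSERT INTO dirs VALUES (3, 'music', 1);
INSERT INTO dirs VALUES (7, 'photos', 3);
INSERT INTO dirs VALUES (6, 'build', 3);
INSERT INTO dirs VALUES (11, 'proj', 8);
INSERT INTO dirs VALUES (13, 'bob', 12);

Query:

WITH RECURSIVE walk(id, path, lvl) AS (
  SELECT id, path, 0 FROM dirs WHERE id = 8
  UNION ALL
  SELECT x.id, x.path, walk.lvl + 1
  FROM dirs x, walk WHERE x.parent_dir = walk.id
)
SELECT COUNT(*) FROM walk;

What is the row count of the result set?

4

Base: id=8 (docs) at lvl 0.
Iteration 1: rows with parent_dir in {8} -> proj (id 11, lvl 1).
Iteration 2: rows with parent_dir in {11} -> tmp (id 12, lvl 2).
Iteration 3: rows with parent_dir in {12} -> bob (id 13, lvl 3).
Iteration 4: no rows with parent_dir in {13}; recursion stops.
Total rows emitted: 4.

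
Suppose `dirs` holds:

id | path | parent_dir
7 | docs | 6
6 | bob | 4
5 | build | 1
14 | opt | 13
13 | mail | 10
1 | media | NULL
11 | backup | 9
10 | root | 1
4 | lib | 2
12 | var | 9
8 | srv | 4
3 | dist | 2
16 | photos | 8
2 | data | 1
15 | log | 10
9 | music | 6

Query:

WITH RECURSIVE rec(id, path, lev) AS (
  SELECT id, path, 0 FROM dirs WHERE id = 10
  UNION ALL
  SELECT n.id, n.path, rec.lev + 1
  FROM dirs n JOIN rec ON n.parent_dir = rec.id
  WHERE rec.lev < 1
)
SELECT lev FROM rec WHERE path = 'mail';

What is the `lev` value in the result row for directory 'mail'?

1

Base: id=10 (root) at lev 0.
Iteration 1: rows with parent_dir in {10} -> mail (id 13, lev 1), log (id 15, lev 1).
Iteration 2: lev < 1 fails for all current rows; recursion stops.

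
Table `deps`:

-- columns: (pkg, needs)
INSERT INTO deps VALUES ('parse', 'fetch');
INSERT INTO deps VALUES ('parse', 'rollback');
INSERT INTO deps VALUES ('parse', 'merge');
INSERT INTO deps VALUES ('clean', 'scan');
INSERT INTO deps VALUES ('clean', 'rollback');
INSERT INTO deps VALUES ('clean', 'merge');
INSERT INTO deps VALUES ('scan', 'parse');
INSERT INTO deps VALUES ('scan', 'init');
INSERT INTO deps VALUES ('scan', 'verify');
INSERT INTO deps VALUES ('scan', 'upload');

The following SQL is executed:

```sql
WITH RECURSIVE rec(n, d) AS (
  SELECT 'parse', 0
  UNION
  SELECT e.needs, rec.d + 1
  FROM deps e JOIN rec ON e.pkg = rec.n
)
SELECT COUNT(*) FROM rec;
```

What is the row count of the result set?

4

Base: (parse, d=0).
Iteration 1: edges from {parse} -> (fetch, d=1), (merge, d=1), (rollback, d=1).
Iteration 2: no outgoing edges from {fetch,merge,rollback}; recursion stops.
Total rows emitted: 4.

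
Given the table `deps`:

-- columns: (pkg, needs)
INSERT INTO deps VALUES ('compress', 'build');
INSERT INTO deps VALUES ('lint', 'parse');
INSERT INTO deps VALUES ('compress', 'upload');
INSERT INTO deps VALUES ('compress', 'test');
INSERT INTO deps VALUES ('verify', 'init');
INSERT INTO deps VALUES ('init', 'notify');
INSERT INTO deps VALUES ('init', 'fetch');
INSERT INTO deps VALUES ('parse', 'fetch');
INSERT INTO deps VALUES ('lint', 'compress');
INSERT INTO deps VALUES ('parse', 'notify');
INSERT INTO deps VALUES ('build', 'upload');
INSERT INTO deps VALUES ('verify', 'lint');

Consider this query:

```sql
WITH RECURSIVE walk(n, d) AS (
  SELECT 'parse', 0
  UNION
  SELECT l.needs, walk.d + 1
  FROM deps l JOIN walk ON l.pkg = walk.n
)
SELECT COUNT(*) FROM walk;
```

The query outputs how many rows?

Base: (parse, d=0).
Iteration 1: edges from {parse} -> (fetch, d=1), (notify, d=1).
Iteration 2: no outgoing edges from {fetch,notify}; recursion stops.
Total rows emitted: 3.

3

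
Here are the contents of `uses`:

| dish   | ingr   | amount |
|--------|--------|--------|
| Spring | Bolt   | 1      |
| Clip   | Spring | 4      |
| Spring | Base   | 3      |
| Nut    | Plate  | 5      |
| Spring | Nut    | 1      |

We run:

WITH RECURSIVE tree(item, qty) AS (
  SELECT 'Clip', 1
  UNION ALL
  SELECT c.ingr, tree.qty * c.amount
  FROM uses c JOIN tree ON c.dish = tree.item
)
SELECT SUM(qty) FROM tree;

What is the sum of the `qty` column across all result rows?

45

Base: (Clip, qty=1).
Iteration 1: components of {Clip} -> Spring = 1*4 = 4.
Iteration 2: components of {Spring} -> Base = 4*3 = 12, Bolt = 4*1 = 4, Nut = 4*1 = 4.
Iteration 3: components of {Base,Bolt,Nut} -> Plate = 4*5 = 20.
Iteration 4: no further components; recursion stops.
SUM(qty) = 1 + 4 + 4 + 4 + 12 + 20 = 45.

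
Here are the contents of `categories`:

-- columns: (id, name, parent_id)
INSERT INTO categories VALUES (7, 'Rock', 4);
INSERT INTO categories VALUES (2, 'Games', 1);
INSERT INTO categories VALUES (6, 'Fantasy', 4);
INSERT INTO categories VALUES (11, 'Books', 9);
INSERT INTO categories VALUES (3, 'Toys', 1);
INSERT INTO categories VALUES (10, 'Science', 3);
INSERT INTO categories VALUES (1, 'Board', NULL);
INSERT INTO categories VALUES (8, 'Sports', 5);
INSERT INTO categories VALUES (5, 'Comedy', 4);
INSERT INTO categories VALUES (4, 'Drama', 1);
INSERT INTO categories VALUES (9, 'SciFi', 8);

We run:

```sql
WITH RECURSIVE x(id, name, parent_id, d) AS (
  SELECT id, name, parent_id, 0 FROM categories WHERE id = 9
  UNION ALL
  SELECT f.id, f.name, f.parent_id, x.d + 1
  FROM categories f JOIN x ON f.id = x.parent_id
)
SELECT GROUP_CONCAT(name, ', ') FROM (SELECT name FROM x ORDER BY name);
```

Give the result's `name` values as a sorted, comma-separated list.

Base: id=9 (SciFi), parent_id=8, d 0.
Iteration 1: join on id=8 -> Sports (id 8, parent_id=5, d 1).
Iteration 2: join on id=5 -> Comedy (id 5, parent_id=4, d 2).
Iteration 3: join on id=4 -> Drama (id 4, parent_id=1, d 3).
Iteration 4: join on id=1 -> Board (id 1, parent_id=NULL, d 4).
Iteration 5: parent_id is NULL; no match; recursion stops.

Board, Comedy, Drama, SciFi, Sports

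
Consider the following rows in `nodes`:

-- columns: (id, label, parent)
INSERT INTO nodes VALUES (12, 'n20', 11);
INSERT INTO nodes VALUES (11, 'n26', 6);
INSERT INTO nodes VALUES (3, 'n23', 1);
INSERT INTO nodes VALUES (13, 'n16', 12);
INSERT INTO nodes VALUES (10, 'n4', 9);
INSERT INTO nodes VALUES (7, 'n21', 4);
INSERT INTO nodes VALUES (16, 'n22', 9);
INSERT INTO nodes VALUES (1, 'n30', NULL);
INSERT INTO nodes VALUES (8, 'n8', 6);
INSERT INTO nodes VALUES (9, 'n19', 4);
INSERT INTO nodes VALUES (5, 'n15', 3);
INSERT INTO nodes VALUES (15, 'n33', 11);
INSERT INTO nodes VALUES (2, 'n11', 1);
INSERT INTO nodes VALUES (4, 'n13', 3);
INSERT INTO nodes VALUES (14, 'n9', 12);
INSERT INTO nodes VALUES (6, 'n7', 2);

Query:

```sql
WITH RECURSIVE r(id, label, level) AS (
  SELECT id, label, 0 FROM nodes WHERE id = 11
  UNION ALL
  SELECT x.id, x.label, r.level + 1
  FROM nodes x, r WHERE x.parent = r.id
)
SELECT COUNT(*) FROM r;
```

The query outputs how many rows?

Base: id=11 (n26) at level 0.
Iteration 1: rows with parent in {11} -> n20 (id 12, level 1), n33 (id 15, level 1).
Iteration 2: rows with parent in {12,15} -> n16 (id 13, level 2), n9 (id 14, level 2).
Iteration 3: no rows with parent in {13,14}; recursion stops.
Total rows emitted: 5.

5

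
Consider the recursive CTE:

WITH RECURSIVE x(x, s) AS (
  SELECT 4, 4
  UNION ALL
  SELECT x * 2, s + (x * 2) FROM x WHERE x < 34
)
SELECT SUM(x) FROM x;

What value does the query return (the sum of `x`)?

Base: x=4, s=4.
Iteration 1: 4 < 34 holds -> x = 4 * 2 = 8, s = 4 + 8 = 12.
Iteration 2: 8 < 34 holds -> x = 8 * 2 = 16, s = 12 + 16 = 28.
Iteration 3: 16 < 34 holds -> x = 16 * 2 = 32, s = 28 + 32 = 60.
Iteration 4: 32 < 34 holds -> x = 32 * 2 = 64, s = 60 + 64 = 124.
Iteration 5: 64 < 34 fails; recursion stops.
SUM(x) = 4 + 8 + 16 + 32 + 64 = 124.

124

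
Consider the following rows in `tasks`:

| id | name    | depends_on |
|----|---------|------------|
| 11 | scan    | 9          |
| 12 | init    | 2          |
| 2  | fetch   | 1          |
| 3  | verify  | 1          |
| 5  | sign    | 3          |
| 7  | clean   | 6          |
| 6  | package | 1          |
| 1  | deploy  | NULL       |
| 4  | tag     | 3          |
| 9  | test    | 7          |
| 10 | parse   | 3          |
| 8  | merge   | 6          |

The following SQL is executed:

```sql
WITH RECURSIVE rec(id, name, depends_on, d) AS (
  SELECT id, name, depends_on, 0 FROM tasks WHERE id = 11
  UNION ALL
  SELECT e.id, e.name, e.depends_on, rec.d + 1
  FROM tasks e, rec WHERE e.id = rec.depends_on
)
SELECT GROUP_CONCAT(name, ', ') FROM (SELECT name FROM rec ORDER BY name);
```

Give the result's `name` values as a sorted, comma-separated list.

clean, deploy, package, scan, test

Base: id=11 (scan), depends_on=9, d 0.
Iteration 1: join on id=9 -> test (id 9, depends_on=7, d 1).
Iteration 2: join on id=7 -> clean (id 7, depends_on=6, d 2).
Iteration 3: join on id=6 -> package (id 6, depends_on=1, d 3).
Iteration 4: join on id=1 -> deploy (id 1, depends_on=NULL, d 4).
Iteration 5: depends_on is NULL; no match; recursion stops.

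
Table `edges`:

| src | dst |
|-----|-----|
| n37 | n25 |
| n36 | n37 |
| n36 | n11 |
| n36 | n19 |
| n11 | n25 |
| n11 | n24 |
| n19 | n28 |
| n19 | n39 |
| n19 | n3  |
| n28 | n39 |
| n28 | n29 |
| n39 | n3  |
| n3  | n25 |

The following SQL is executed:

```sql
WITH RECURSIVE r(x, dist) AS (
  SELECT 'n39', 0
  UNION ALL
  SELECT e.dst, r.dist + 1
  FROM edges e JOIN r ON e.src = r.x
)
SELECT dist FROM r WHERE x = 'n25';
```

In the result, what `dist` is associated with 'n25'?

Base: (n39, dist=0).
Iteration 1: edges from {n39} -> (n3, dist=1).
Iteration 2: edges from {n3} -> (n25, dist=2).
Iteration 3: no outgoing edges from {n25}; recursion stops.

2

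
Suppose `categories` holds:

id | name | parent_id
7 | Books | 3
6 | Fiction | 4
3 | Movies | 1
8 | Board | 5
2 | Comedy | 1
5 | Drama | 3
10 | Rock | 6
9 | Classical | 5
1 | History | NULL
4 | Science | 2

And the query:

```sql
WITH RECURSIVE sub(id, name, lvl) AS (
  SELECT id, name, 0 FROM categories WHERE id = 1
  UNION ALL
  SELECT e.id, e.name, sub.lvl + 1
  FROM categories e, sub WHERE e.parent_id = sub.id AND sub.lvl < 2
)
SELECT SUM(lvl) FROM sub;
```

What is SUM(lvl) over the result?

8

Base: id=1 (History) at lvl 0.
Iteration 1: rows with parent_id in {1} -> Comedy (id 2, lvl 1), Movies (id 3, lvl 1).
Iteration 2: rows with parent_id in {2,3} -> Science (id 4, lvl 2), Drama (id 5, lvl 2), Books (id 7, lvl 2).
Iteration 3: lvl < 2 fails for all current rows; recursion stops.
SUM(lvl) = 0 + 1 + 1 + 2 + 2 + 2 = 8.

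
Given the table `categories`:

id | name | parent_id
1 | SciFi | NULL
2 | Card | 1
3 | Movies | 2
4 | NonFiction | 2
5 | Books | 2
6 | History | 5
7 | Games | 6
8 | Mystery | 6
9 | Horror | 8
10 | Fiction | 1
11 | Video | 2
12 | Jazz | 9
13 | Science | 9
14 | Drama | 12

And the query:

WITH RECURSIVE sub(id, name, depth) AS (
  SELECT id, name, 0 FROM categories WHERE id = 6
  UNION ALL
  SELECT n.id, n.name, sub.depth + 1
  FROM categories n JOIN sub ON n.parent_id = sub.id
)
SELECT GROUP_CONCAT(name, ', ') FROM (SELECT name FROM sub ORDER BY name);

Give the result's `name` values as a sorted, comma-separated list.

Drama, Games, History, Horror, Jazz, Mystery, Science

Base: id=6 (History) at depth 0.
Iteration 1: rows with parent_id in {6} -> Games (id 7, depth 1), Mystery (id 8, depth 1).
Iteration 2: rows with parent_id in {7,8} -> Horror (id 9, depth 2).
Iteration 3: rows with parent_id in {9} -> Jazz (id 12, depth 3), Science (id 13, depth 3).
Iteration 4: rows with parent_id in {12,13} -> Drama (id 14, depth 4).
Iteration 5: no rows with parent_id in {14}; recursion stops.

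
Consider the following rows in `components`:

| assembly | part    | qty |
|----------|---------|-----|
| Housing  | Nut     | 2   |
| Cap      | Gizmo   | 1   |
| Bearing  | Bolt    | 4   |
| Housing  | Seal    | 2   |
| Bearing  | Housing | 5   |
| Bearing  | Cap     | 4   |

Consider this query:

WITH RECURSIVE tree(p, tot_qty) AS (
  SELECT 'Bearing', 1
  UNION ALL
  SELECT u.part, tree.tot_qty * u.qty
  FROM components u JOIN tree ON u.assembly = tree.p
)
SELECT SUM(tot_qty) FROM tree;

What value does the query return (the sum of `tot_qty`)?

Base: (Bearing, tot_qty=1).
Iteration 1: components of {Bearing} -> Bolt = 1*4 = 4, Cap = 1*4 = 4, Housing = 1*5 = 5.
Iteration 2: components of {Bolt,Cap,Housing} -> Gizmo = 4*1 = 4, Nut = 5*2 = 10, Seal = 5*2 = 10.
Iteration 3: no further components; recursion stops.
SUM(tot_qty) = 1 + 5 + 4 + 4 + 10 + 10 + 4 = 38.

38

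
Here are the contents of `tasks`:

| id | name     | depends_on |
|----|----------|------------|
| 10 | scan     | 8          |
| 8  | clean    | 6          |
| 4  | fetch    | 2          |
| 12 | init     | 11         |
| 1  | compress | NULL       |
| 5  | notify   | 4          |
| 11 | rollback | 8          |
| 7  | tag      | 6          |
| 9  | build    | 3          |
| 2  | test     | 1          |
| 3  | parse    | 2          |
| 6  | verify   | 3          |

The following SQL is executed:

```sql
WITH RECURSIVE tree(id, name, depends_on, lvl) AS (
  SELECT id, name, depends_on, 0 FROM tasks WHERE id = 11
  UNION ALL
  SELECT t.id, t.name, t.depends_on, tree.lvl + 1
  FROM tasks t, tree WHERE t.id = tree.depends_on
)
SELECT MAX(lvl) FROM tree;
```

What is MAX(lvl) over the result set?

Base: id=11 (rollback), depends_on=8, lvl 0.
Iteration 1: join on id=8 -> clean (id 8, depends_on=6, lvl 1).
Iteration 2: join on id=6 -> verify (id 6, depends_on=3, lvl 2).
Iteration 3: join on id=3 -> parse (id 3, depends_on=2, lvl 3).
Iteration 4: join on id=2 -> test (id 2, depends_on=1, lvl 4).
Iteration 5: join on id=1 -> compress (id 1, depends_on=NULL, lvl 5).
Iteration 6: depends_on is NULL; no match; recursion stops.
lvl values: 0, 1, 2, 3, 4, 5; the maximum is 5.

5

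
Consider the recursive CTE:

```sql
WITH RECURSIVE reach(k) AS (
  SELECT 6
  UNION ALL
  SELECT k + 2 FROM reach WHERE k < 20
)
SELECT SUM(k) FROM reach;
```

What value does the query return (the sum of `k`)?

Base: k=6.
Iteration 1: 6 < 20 holds -> k = 6 + 2 = 8.
Iteration 2: 8 < 20 holds -> k = 8 + 2 = 10.
Iteration 3: 10 < 20 holds -> k = 10 + 2 = 12.
Iteration 4: 12 < 20 holds -> k = 12 + 2 = 14.
Iteration 5: 14 < 20 holds -> k = 14 + 2 = 16.
Iteration 6: 16 < 20 holds -> k = 16 + 2 = 18.
Iteration 7: 18 < 20 holds -> k = 18 + 2 = 20.
Iteration 8: 20 < 20 fails; recursion stops.
SUM(k) = 6 + 8 + 10 + 12 + 14 + 16 + 18 + 20 = 104.

104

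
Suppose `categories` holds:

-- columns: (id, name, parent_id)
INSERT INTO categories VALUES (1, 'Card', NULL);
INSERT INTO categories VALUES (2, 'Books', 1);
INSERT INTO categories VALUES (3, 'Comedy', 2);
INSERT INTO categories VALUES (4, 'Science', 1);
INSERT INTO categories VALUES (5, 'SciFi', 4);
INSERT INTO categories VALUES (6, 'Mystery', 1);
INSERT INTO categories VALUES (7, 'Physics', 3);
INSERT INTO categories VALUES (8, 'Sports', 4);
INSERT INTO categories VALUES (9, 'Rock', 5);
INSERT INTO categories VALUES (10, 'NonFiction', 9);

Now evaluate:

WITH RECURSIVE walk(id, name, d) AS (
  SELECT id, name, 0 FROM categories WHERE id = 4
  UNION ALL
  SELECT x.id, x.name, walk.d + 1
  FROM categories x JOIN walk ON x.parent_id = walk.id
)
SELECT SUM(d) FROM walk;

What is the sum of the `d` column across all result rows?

Base: id=4 (Science) at d 0.
Iteration 1: rows with parent_id in {4} -> SciFi (id 5, d 1), Sports (id 8, d 1).
Iteration 2: rows with parent_id in {5,8} -> Rock (id 9, d 2).
Iteration 3: rows with parent_id in {9} -> NonFiction (id 10, d 3).
Iteration 4: no rows with parent_id in {10}; recursion stops.
SUM(d) = 0 + 1 + 1 + 2 + 3 = 7.

7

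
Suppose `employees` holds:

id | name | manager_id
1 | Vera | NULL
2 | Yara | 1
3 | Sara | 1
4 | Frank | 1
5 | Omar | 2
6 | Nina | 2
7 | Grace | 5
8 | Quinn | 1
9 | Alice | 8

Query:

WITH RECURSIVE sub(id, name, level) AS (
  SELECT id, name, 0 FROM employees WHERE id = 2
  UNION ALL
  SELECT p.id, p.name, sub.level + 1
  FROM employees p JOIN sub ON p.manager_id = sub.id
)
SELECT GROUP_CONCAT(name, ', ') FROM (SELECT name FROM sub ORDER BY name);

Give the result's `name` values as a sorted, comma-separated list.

Base: id=2 (Yara) at level 0.
Iteration 1: rows with manager_id in {2} -> Omar (id 5, level 1), Nina (id 6, level 1).
Iteration 2: rows with manager_id in {5,6} -> Grace (id 7, level 2).
Iteration 3: no rows with manager_id in {7}; recursion stops.

Grace, Nina, Omar, Yara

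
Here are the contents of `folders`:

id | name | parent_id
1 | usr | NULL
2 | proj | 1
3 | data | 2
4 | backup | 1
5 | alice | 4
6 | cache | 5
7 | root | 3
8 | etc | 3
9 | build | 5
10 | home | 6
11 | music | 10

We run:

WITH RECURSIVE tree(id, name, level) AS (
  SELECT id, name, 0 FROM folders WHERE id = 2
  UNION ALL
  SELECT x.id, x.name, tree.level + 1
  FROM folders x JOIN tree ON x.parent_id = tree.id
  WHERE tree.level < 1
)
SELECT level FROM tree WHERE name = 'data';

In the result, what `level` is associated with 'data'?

1

Base: id=2 (proj) at level 0.
Iteration 1: rows with parent_id in {2} -> data (id 3, level 1).
Iteration 2: level < 1 fails for all current rows; recursion stops.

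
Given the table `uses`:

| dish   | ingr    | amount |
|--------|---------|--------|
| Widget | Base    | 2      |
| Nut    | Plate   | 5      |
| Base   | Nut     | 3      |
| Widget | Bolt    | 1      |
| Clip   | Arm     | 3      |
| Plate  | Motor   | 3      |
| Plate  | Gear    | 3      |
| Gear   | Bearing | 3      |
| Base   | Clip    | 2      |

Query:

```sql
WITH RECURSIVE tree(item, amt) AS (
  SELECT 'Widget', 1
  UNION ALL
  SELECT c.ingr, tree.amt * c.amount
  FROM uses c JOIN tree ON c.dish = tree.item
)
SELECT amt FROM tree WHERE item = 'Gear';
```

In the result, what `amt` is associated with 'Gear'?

Base: (Widget, amt=1).
Iteration 1: components of {Widget} -> Base = 1*2 = 2, Bolt = 1*1 = 1.
Iteration 2: components of {Base,Bolt} -> Clip = 2*2 = 4, Nut = 2*3 = 6.
Iteration 3: components of {Clip,Nut} -> Arm = 4*3 = 12, Plate = 6*5 = 30.
Iteration 4: components of {Arm,Plate} -> Gear = 30*3 = 90, Motor = 30*3 = 90.
Iteration 5: components of {Gear,Motor} -> Bearing = 90*3 = 270.
Iteration 6: no further components; recursion stops.

90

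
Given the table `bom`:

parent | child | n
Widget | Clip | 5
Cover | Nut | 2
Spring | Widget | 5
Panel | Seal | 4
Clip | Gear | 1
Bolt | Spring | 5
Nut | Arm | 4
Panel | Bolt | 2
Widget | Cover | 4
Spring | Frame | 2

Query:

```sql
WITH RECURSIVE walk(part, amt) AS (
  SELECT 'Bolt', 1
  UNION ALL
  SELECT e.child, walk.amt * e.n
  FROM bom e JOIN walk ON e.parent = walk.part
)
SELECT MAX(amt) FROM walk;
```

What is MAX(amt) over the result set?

800

Base: (Bolt, amt=1).
Iteration 1: components of {Bolt} -> Spring = 1*5 = 5.
Iteration 2: components of {Spring} -> Frame = 5*2 = 10, Widget = 5*5 = 25.
Iteration 3: components of {Frame,Widget} -> Clip = 25*5 = 125, Cover = 25*4 = 100.
Iteration 4: components of {Clip,Cover} -> Gear = 125*1 = 125, Nut = 100*2 = 200.
Iteration 5: components of {Gear,Nut} -> Arm = 200*4 = 800.
Iteration 6: no further components; recursion stops.
amt values: 1, 5, 25, 10, 100, 125, 200, 125, 800; the maximum is 800.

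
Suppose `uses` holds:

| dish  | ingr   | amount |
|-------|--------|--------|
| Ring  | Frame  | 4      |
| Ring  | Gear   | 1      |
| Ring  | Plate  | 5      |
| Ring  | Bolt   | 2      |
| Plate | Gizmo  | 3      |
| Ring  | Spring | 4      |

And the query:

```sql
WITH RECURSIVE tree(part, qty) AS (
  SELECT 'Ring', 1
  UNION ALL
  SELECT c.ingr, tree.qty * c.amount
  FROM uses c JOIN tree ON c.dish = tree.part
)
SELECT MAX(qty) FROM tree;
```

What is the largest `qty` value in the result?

15

Base: (Ring, qty=1).
Iteration 1: components of {Ring} -> Bolt = 1*2 = 2, Frame = 1*4 = 4, Gear = 1*1 = 1, Plate = 1*5 = 5, Spring = 1*4 = 4.
Iteration 2: components of {Bolt,Frame,Gear,Plate,Spring} -> Gizmo = 5*3 = 15.
Iteration 3: no further components; recursion stops.
qty values: 1, 4, 1, 5, 2, 4, 15; the maximum is 15.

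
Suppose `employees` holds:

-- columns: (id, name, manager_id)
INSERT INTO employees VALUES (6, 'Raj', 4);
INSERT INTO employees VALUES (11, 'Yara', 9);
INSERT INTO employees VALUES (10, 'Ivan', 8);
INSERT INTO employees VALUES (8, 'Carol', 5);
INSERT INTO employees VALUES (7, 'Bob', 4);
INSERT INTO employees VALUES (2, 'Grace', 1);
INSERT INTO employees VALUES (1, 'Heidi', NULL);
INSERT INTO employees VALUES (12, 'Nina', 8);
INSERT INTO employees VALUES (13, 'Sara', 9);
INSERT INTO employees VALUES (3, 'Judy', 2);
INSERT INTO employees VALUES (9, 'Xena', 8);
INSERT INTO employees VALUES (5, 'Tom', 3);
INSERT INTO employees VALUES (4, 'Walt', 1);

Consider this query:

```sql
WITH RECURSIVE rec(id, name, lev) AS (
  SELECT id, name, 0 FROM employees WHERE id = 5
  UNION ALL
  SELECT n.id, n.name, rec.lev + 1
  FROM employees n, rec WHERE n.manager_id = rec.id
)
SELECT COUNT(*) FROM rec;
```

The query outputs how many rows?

Base: id=5 (Tom) at lev 0.
Iteration 1: rows with manager_id in {5} -> Carol (id 8, lev 1).
Iteration 2: rows with manager_id in {8} -> Xena (id 9, lev 2), Ivan (id 10, lev 2), Nina (id 12, lev 2).
Iteration 3: rows with manager_id in {9,10,12} -> Yara (id 11, lev 3), Sara (id 13, lev 3).
Iteration 4: no rows with manager_id in {11,13}; recursion stops.
Total rows emitted: 7.

7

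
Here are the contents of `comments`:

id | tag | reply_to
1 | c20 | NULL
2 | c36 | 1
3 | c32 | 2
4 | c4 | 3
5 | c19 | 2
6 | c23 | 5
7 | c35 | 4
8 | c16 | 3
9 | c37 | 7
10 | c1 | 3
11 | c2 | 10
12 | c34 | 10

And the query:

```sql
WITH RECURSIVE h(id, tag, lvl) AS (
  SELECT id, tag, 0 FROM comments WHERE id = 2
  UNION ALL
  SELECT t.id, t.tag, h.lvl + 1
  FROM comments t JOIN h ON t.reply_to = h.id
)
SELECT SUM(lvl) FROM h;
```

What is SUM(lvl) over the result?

Base: id=2 (c36) at lvl 0.
Iteration 1: rows with reply_to in {2} -> c32 (id 3, lvl 1), c19 (id 5, lvl 1).
Iteration 2: rows with reply_to in {3,5} -> c4 (id 4, lvl 2), c23 (id 6, lvl 2), c16 (id 8, lvl 2), c1 (id 10, lvl 2).
Iteration 3: rows with reply_to in {4,6,8,10} -> c35 (id 7, lvl 3), c2 (id 11, lvl 3), c34 (id 12, lvl 3).
Iteration 4: rows with reply_to in {7,11,12} -> c37 (id 9, lvl 4).
Iteration 5: no rows with reply_to in {9}; recursion stops.
SUM(lvl) = 0 + 1 + 1 + 2 + 2 + 2 + 2 + 3 + 3 + 3 + 4 = 23.

23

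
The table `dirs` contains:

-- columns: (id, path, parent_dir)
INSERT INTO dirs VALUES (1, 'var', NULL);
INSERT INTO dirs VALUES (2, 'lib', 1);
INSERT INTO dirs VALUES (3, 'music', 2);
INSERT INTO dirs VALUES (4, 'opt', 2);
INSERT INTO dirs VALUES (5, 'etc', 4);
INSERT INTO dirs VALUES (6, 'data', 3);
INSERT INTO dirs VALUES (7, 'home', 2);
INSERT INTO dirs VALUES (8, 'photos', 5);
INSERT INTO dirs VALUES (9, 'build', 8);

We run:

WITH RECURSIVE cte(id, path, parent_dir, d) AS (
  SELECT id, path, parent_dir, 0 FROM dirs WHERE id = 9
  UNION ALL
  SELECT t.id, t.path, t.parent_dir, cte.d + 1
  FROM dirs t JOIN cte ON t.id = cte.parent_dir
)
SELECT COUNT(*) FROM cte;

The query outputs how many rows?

Base: id=9 (build), parent_dir=8, d 0.
Iteration 1: join on id=8 -> photos (id 8, parent_dir=5, d 1).
Iteration 2: join on id=5 -> etc (id 5, parent_dir=4, d 2).
Iteration 3: join on id=4 -> opt (id 4, parent_dir=2, d 3).
Iteration 4: join on id=2 -> lib (id 2, parent_dir=1, d 4).
Iteration 5: join on id=1 -> var (id 1, parent_dir=NULL, d 5).
Iteration 6: parent_dir is NULL; no match; recursion stops.
Total rows emitted: 6.

6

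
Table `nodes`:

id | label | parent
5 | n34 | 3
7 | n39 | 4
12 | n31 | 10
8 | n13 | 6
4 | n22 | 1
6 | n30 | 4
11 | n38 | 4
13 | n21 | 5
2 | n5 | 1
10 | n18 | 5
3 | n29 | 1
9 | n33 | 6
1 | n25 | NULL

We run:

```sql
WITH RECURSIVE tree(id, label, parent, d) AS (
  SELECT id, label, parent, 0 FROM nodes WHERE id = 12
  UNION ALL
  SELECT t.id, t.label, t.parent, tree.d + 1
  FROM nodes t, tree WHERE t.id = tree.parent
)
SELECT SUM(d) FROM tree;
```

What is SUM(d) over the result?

10

Base: id=12 (n31), parent=10, d 0.
Iteration 1: join on id=10 -> n18 (id 10, parent=5, d 1).
Iteration 2: join on id=5 -> n34 (id 5, parent=3, d 2).
Iteration 3: join on id=3 -> n29 (id 3, parent=1, d 3).
Iteration 4: join on id=1 -> n25 (id 1, parent=NULL, d 4).
Iteration 5: parent is NULL; no match; recursion stops.
SUM(d) = 0 + 1 + 2 + 3 + 4 = 10.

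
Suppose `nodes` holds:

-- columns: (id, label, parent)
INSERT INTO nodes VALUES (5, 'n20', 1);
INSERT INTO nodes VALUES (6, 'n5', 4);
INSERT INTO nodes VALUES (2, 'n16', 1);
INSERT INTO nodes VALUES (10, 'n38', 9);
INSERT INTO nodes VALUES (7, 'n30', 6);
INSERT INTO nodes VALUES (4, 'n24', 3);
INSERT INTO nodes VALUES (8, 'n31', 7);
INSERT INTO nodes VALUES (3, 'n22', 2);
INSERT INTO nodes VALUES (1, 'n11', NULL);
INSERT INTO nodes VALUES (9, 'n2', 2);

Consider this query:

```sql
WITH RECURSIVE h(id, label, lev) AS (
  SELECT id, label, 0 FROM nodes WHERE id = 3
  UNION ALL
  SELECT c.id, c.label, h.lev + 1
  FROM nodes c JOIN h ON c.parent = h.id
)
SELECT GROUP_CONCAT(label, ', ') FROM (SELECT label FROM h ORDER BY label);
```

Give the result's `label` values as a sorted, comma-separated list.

n22, n24, n30, n31, n5

Base: id=3 (n22) at lev 0.
Iteration 1: rows with parent in {3} -> n24 (id 4, lev 1).
Iteration 2: rows with parent in {4} -> n5 (id 6, lev 2).
Iteration 3: rows with parent in {6} -> n30 (id 7, lev 3).
Iteration 4: rows with parent in {7} -> n31 (id 8, lev 4).
Iteration 5: no rows with parent in {8}; recursion stops.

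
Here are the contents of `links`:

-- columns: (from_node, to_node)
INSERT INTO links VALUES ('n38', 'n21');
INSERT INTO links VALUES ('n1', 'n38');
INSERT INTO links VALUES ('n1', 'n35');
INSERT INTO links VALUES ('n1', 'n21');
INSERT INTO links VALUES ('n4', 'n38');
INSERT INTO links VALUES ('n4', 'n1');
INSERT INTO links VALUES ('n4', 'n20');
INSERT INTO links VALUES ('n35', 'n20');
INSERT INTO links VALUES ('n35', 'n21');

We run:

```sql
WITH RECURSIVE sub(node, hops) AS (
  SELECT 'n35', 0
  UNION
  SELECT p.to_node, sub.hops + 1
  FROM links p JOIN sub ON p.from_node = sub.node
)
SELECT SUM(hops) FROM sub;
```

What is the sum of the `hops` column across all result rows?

Base: (n35, hops=0).
Iteration 1: edges from {n35} -> (n20, hops=1), (n21, hops=1).
Iteration 2: no outgoing edges from {n20,n21}; recursion stops.
SUM(hops) = 0 + 1 + 1 = 2.

2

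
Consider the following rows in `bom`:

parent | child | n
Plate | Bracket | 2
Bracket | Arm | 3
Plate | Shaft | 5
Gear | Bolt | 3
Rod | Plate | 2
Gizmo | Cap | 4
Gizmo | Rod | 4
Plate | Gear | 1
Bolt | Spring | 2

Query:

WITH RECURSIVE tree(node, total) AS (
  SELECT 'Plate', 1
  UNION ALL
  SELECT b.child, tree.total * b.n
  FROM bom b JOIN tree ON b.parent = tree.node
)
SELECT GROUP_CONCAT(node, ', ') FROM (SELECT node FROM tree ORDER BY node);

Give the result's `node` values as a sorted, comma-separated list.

Arm, Bolt, Bracket, Gear, Plate, Shaft, Spring

Base: (Plate, total=1).
Iteration 1: components of {Plate} -> Bracket = 1*2 = 2, Gear = 1*1 = 1, Shaft = 1*5 = 5.
Iteration 2: components of {Bracket,Gear,Shaft} -> Arm = 2*3 = 6, Bolt = 1*3 = 3.
Iteration 3: components of {Arm,Bolt} -> Spring = 3*2 = 6.
Iteration 4: no further components; recursion stops.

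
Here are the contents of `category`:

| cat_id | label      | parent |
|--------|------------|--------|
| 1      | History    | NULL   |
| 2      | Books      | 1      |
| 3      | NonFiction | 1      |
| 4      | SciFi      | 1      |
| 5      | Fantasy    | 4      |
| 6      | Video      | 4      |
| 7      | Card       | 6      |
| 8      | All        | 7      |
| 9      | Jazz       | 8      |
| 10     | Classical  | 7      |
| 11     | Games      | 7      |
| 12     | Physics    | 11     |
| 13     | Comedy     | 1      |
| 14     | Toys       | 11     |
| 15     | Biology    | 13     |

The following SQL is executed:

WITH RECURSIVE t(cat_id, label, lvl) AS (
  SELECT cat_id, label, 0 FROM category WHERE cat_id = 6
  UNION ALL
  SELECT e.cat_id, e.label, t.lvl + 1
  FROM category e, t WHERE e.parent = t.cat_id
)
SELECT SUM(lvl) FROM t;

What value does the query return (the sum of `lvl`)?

16

Base: cat_id=6 (Video) at lvl 0.
Iteration 1: rows with parent in {6} -> Card (id 7, lvl 1).
Iteration 2: rows with parent in {7} -> All (id 8, lvl 2), Classical (id 10, lvl 2), Games (id 11, lvl 2).
Iteration 3: rows with parent in {8,10,11} -> Jazz (id 9, lvl 3), Physics (id 12, lvl 3), Toys (id 14, lvl 3).
Iteration 4: no rows with parent in {9,12,14}; recursion stops.
SUM(lvl) = 0 + 1 + 2 + 2 + 2 + 3 + 3 + 3 = 16.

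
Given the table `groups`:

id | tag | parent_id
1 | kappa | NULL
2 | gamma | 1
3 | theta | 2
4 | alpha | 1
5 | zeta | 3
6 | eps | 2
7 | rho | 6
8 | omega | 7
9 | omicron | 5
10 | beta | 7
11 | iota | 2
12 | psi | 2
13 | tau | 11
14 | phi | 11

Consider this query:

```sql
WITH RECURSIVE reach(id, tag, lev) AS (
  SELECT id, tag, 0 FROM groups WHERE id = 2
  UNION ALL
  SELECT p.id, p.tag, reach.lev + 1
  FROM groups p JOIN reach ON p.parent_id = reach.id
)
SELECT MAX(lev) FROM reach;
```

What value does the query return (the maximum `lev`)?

Base: id=2 (gamma) at lev 0.
Iteration 1: rows with parent_id in {2} -> theta (id 3, lev 1), eps (id 6, lev 1), iota (id 11, lev 1), psi (id 12, lev 1).
Iteration 2: rows with parent_id in {3,6,11,12} -> zeta (id 5, lev 2), rho (id 7, lev 2), tau (id 13, lev 2), phi (id 14, lev 2).
Iteration 3: rows with parent_id in {5,7,13,14} -> omega (id 8, lev 3), omicron (id 9, lev 3), beta (id 10, lev 3).
Iteration 4: no rows with parent_id in {8,9,10}; recursion stops.
lev values: 0, 1, 1, 1, 1, 2, 2, 2, 2, 3, 3, 3; the maximum is 3.

3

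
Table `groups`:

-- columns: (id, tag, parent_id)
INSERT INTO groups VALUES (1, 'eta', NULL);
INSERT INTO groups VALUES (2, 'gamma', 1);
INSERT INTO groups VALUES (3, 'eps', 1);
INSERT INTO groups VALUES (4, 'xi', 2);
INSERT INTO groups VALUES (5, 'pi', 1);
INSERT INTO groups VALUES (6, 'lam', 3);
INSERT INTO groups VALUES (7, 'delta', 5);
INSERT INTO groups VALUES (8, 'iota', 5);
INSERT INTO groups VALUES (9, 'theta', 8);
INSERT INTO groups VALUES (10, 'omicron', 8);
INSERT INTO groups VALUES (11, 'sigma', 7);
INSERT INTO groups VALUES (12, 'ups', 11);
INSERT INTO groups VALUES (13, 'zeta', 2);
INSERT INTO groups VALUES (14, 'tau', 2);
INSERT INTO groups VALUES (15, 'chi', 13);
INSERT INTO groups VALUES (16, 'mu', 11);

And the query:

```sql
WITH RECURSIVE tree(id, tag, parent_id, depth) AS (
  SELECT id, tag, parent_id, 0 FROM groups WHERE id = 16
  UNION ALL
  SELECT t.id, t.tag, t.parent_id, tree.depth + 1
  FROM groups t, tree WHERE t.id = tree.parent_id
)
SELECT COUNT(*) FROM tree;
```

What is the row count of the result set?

Base: id=16 (mu), parent_id=11, depth 0.
Iteration 1: join on id=11 -> sigma (id 11, parent_id=7, depth 1).
Iteration 2: join on id=7 -> delta (id 7, parent_id=5, depth 2).
Iteration 3: join on id=5 -> pi (id 5, parent_id=1, depth 3).
Iteration 4: join on id=1 -> eta (id 1, parent_id=NULL, depth 4).
Iteration 5: parent_id is NULL; no match; recursion stops.
Total rows emitted: 5.

5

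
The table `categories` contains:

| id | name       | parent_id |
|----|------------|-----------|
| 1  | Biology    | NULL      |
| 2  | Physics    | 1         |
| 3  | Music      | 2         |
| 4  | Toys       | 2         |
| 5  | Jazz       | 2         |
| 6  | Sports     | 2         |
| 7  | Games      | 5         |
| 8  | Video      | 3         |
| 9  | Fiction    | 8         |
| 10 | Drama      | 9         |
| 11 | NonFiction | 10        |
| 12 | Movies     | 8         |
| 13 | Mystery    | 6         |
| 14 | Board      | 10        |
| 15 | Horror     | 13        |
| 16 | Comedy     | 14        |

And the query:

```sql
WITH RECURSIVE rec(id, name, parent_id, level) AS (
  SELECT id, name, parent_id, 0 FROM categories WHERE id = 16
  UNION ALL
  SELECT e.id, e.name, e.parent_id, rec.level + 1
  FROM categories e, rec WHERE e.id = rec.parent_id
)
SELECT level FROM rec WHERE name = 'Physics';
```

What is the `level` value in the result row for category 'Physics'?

6

Base: id=16 (Comedy), parent_id=14, level 0.
Iteration 1: join on id=14 -> Board (id 14, parent_id=10, level 1).
Iteration 2: join on id=10 -> Drama (id 10, parent_id=9, level 2).
Iteration 3: join on id=9 -> Fiction (id 9, parent_id=8, level 3).
Iteration 4: join on id=8 -> Video (id 8, parent_id=3, level 4).
Iteration 5: join on id=3 -> Music (id 3, parent_id=2, level 5).
Iteration 6: join on id=2 -> Physics (id 2, parent_id=1, level 6).
Iteration 7: join on id=1 -> Biology (id 1, parent_id=NULL, level 7).
Iteration 8: parent_id is NULL; no match; recursion stops.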